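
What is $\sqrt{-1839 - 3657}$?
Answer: $2 i \sqrt{1374} \approx 74.135 i$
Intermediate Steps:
$\sqrt{-1839 - 3657} = \sqrt{-5496} = 2 i \sqrt{1374}$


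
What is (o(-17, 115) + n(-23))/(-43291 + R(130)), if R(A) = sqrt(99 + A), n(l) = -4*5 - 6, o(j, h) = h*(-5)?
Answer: 26017891/1874110452 + 601*sqrt(229)/1874110452 ≈ 0.013888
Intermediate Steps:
o(j, h) = -5*h
n(l) = -26 (n(l) = -20 - 6 = -26)
(o(-17, 115) + n(-23))/(-43291 + R(130)) = (-5*115 - 26)/(-43291 + sqrt(99 + 130)) = (-575 - 26)/(-43291 + sqrt(229)) = -601/(-43291 + sqrt(229))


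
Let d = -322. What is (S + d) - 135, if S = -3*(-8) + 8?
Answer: -425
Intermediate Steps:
S = 32 (S = 24 + 8 = 32)
(S + d) - 135 = (32 - 322) - 135 = -290 - 135 = -425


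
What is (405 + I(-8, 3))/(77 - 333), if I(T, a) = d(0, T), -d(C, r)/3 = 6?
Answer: -387/256 ≈ -1.5117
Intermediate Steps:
d(C, r) = -18 (d(C, r) = -3*6 = -18)
I(T, a) = -18
(405 + I(-8, 3))/(77 - 333) = (405 - 18)/(77 - 333) = 387/(-256) = 387*(-1/256) = -387/256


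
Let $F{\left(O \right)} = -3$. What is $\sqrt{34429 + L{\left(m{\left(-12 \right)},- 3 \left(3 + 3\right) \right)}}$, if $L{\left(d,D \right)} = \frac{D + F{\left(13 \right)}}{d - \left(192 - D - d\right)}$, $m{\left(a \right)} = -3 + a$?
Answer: $\frac{\sqrt{13771635}}{20} \approx 185.55$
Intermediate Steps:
$L{\left(d,D \right)} = \frac{-3 + D}{-192 + D + 2 d}$ ($L{\left(d,D \right)} = \frac{D - 3}{d - \left(192 - D - d\right)} = \frac{-3 + D}{d - \left(192 - D - d\right)} = \frac{-3 + D}{d + \left(-192 + D + d\right)} = \frac{-3 + D}{-192 + D + 2 d}$)
$\sqrt{34429 + L{\left(m{\left(-12 \right)},- 3 \left(3 + 3\right) \right)}} = \sqrt{34429 + \frac{-3 - 3 \left(3 + 3\right)}{-192 - 3 \left(3 + 3\right) + 2 \left(-3 - 12\right)}} = \sqrt{34429 + \frac{-3 - 18}{-192 - 18 + 2 \left(-15\right)}} = \sqrt{34429 + \frac{-3 - 18}{-192 - 18 - 30}} = \sqrt{34429 + \frac{1}{-240} \left(-21\right)} = \sqrt{34429 - - \frac{7}{80}} = \sqrt{34429 + \frac{7}{80}} = \sqrt{\frac{2754327}{80}} = \frac{\sqrt{13771635}}{20}$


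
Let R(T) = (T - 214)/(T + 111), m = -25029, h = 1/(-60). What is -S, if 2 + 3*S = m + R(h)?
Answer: 166694270/19977 ≈ 8344.3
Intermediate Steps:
h = -1/60 ≈ -0.016667
R(T) = (-214 + T)/(111 + T)
S = -166694270/19977 (S = -⅔ + (-25029 + (-214 - 1/60)/(111 - 1/60))/3 = -⅔ + (-25029 - 12841/60/(6659/60))/3 = -⅔ + (-25029 + (60/6659)*(-12841/60))/3 = -⅔ + (-25029 - 12841/6659)/3 = -⅔ + (⅓)*(-166680952/6659) = -⅔ - 166680952/19977 = -166694270/19977 ≈ -8344.3)
-S = -1*(-166694270/19977) = 166694270/19977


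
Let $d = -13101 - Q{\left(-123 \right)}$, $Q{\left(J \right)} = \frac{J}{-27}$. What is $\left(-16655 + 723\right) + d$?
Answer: $- \frac{261338}{9} \approx -29038.0$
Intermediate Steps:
$Q{\left(J \right)} = - \frac{J}{27}$ ($Q{\left(J \right)} = J \left(- \frac{1}{27}\right) = - \frac{J}{27}$)
$d = - \frac{117950}{9}$ ($d = -13101 - \left(- \frac{1}{27}\right) \left(-123\right) = -13101 - \frac{41}{9} = - \frac{117950}{9} \approx -13106.0$)
$\left(-16655 + 723\right) + d = \left(-16655 + 723\right) - \frac{117950}{9} = -15932 - \frac{117950}{9} = - \frac{261338}{9}$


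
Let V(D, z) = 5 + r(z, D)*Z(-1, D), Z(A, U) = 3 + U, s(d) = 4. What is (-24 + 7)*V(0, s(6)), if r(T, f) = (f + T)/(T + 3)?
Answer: -799/7 ≈ -114.14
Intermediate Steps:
r(T, f) = (T + f)/(3 + T)
V(D, z) = 5 + (3 + D)*(D + z)/(3 + z) (V(D, z) = 5 + ((z + D)/(3 + z))*(3 + D) = 5 + ((D + z)/(3 + z))*(3 + D) = 5 + (3 + D)*(D + z)/(3 + z))
(-24 + 7)*V(0, s(6)) = (-24 + 7)*((15 + 5*4 + (3 + 0)*(0 + 4))/(3 + 4)) = -17*(15 + 20 + 3*4)/7 = -17*(15 + 20 + 12)/7 = -17*47/7 = -799/7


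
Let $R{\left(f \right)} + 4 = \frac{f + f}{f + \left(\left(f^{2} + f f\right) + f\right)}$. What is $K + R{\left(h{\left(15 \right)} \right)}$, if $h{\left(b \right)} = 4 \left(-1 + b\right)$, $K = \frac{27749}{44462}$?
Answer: $- \frac{8511181}{2534334} \approx -3.3583$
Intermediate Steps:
$K = \frac{27749}{44462}$ ($K = 27749 \cdot \frac{1}{44462} = \frac{27749}{44462} \approx 0.62411$)
$h{\left(b \right)} = -4 + 4 b$
$R{\left(f \right)} = -4 + \frac{2 f}{2 f + 2 f^{2}}$ ($R{\left(f \right)} = -4 + \frac{f + f}{f + \left(\left(f^{2} + f f\right) + f\right)} = -4 + \frac{2 f}{f + \left(\left(f^{2} + f^{2}\right) + f\right)} = -4 + \frac{2 f}{f + \left(2 f^{2} + f\right)} = -4 + \frac{2 f}{f + \left(f + 2 f^{2}\right)} = -4 + \frac{2 f}{2 f + 2 f^{2}}$)
$K + R{\left(h{\left(15 \right)} \right)} = \frac{27749}{44462} + \frac{-3 - 4 \left(-4 + 4 \cdot 15\right)}{1 + \left(-4 + 4 \cdot 15\right)} = \frac{27749}{44462} + \frac{-3 - 4 \left(-4 + 60\right)}{1 + \left(-4 + 60\right)} = \frac{27749}{44462} + \frac{-3 - 224}{1 + 56} = \frac{27749}{44462} + \frac{-3 - 224}{57} = \frac{27749}{44462} + \frac{1}{57} \left(-227\right) = \frac{27749}{44462} - \frac{227}{57} = - \frac{8511181}{2534334}$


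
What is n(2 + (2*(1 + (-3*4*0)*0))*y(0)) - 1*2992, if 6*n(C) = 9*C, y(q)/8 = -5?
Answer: -3109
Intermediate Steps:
y(q) = -40 (y(q) = 8*(-5) = -40)
n(C) = 3*C/2 (n(C) = (9*C)/6 = 3*C/2)
n(2 + (2*(1 + (-3*4*0)*0))*y(0)) - 1*2992 = 3*(2 + (2*(1 + (-3*4*0)*0))*(-40))/2 - 1*2992 = 3*(2 + (2*(1 - 12*0*0))*(-40))/2 - 2992 = 3*(2 + (2*(1 + 0*0))*(-40))/2 - 2992 = 3*(2 + (2*(1 + 0))*(-40))/2 - 2992 = 3*(2 + (2*1)*(-40))/2 - 2992 = 3*(2 + 2*(-40))/2 - 2992 = 3*(2 - 80)/2 - 2992 = (3/2)*(-78) - 2992 = -117 - 2992 = -3109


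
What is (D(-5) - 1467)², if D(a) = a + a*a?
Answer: 2093809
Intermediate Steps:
D(a) = a + a²
(D(-5) - 1467)² = (-5*(1 - 5) - 1467)² = (-5*(-4) - 1467)² = (20 - 1467)² = (-1447)² = 2093809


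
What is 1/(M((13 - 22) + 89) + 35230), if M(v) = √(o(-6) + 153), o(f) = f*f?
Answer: 35230/1241152711 - 3*√21/1241152711 ≈ 2.8374e-5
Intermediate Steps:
o(f) = f²
M(v) = 3*√21 (M(v) = √((-6)² + 153) = √(36 + 153) = √189 = 3*√21)
1/(M((13 - 22) + 89) + 35230) = 1/(3*√21 + 35230) = 1/(35230 + 3*√21)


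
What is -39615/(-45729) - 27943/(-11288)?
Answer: 574993189/172062984 ≈ 3.3418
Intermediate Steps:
-39615/(-45729) - 27943/(-11288) = -39615*(-1/45729) - 27943*(-1/11288) = 13205/15243 + 27943/11288 = 574993189/172062984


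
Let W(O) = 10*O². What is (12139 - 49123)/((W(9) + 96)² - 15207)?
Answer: -12328/268543 ≈ -0.045907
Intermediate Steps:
(12139 - 49123)/((W(9) + 96)² - 15207) = (12139 - 49123)/((10*9² + 96)² - 15207) = -36984/((10*81 + 96)² - 15207) = -36984/((810 + 96)² - 15207) = -36984/(906² - 15207) = -36984/(820836 - 15207) = -36984/805629 = -36984*1/805629 = -12328/268543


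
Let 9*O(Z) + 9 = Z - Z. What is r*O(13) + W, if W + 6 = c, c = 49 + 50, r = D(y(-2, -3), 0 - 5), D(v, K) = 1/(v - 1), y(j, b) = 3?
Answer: 185/2 ≈ 92.500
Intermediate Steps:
O(Z) = -1 (O(Z) = -1 + (Z - Z)/9 = -1 + (1/9)*0 = -1 + 0 = -1)
D(v, K) = 1/(-1 + v)
r = 1/2 (r = 1/(-1 + 3) = 1/2 ≈ 0.50000)
c = 99
W = 93 (W = -6 + 99 = 93)
r*O(13) + W = (1/2)*(-1) + 93 = -1/2 + 93 = 185/2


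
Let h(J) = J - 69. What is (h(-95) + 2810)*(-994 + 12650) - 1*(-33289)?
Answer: 30875065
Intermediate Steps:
h(J) = -69 + J
(h(-95) + 2810)*(-994 + 12650) - 1*(-33289) = ((-69 - 95) + 2810)*(-994 + 12650) - 1*(-33289) = (-164 + 2810)*11656 + 33289 = 2646*11656 + 33289 = 30841776 + 33289 = 30875065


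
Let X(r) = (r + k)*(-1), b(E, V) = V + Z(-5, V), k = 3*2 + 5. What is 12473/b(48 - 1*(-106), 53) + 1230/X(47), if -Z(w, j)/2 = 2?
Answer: 331582/1421 ≈ 233.34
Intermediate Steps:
Z(w, j) = -4 (Z(w, j) = -2*2 = -4)
k = 11 (k = 6 + 5 = 11)
b(E, V) = -4 + V (b(E, V) = V - 4 = -4 + V)
X(r) = -11 - r (X(r) = (r + 11)*(-1) = (11 + r)*(-1) = -11 - r)
12473/b(48 - 1*(-106), 53) + 1230/X(47) = 12473/(-4 + 53) + 1230/(-11 - 1*47) = 12473/49 + 1230/(-11 - 47) = 12473*(1/49) + 1230/(-58) = 12473/49 + 1230*(-1/58) = 12473/49 - 615/29 = 331582/1421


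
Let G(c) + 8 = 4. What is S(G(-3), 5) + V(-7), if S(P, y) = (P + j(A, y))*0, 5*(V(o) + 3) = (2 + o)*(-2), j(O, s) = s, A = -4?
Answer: -1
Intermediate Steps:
G(c) = -4 (G(c) = -8 + 4 = -4)
V(o) = -19/5 - 2*o/5 (V(o) = -3 + ((2 + o)*(-2))/5 = -3 + (-4 - 2*o)/5 = -3 + (-4/5 - 2*o/5) = -19/5 - 2*o/5)
S(P, y) = 0 (S(P, y) = (P + y)*0 = 0)
S(G(-3), 5) + V(-7) = 0 + (-19/5 - 2/5*(-7)) = 0 + (-19/5 + 14/5) = 0 - 1 = -1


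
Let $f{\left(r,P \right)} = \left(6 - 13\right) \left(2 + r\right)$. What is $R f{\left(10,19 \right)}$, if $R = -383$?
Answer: $32172$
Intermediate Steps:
$f{\left(r,P \right)} = -14 - 7 r$ ($f{\left(r,P \right)} = - 7 \left(2 + r\right) = -14 - 7 r$)
$R f{\left(10,19 \right)} = - 383 \left(-14 - 70\right) = \left(-383\right) \left(-84\right) = 32172$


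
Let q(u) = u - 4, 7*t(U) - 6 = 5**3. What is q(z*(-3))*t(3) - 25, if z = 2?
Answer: -1485/7 ≈ -212.14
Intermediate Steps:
t(U) = 131/7 (t(U) = 6/7 + (1/7)*5**3 = 6/7 + (1/7)*125 = 6/7 + 125/7 = 131/7)
q(u) = -4 + u
q(z*(-3))*t(3) - 25 = (-4 + 2*(-3))*(131/7) - 25 = (-4 - 6)*(131/7) - 25 = -10*131/7 - 25 = -1310/7 - 25 = -1485/7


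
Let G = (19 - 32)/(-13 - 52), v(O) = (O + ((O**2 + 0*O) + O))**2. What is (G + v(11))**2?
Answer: 10454244516/25 ≈ 4.1817e+8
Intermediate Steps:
v(O) = (O**2 + 2*O)**2 (v(O) = (O + ((O**2 + 0) + O))**2 = (O + (O**2 + O))**2 = (O + (O + O**2))**2 = (O**2 + 2*O)**2)
G = 1/5 (G = -13/(-65) = -13*(-1/65) = 1/5 ≈ 0.20000)
(G + v(11))**2 = (1/5 + 11**2*(2 + 11)**2)**2 = (1/5 + 121*13**2)**2 = (1/5 + 121*169)**2 = (1/5 + 20449)**2 = (102246/5)**2 = 10454244516/25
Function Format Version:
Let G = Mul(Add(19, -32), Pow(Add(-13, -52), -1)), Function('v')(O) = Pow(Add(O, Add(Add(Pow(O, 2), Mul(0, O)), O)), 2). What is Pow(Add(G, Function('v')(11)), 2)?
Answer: Rational(10454244516, 25) ≈ 4.1817e+8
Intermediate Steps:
Function('v')(O) = Pow(Add(Pow(O, 2), Mul(2, O)), 2) (Function('v')(O) = Pow(Add(O, Add(Add(Pow(O, 2), 0), O)), 2) = Pow(Add(O, Add(Pow(O, 2), O)), 2) = Pow(Add(O, Add(O, Pow(O, 2))), 2) = Pow(Add(Pow(O, 2), Mul(2, O)), 2))
G = Rational(1, 5) (G = Mul(-13, Pow(-65, -1)) = Mul(-13, Rational(-1, 65)) = Rational(1, 5) ≈ 0.20000)
Pow(Add(G, Function('v')(11)), 2) = Pow(Add(Rational(1, 5), Mul(Pow(11, 2), Pow(Add(2, 11), 2))), 2) = Pow(Add(Rational(1, 5), Mul(121, Pow(13, 2))), 2) = Pow(Add(Rational(1, 5), Mul(121, 169)), 2) = Pow(Add(Rational(1, 5), 20449), 2) = Pow(Rational(102246, 5), 2) = Rational(10454244516, 25)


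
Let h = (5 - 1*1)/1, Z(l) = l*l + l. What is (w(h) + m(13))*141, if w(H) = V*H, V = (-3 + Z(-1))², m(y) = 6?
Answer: 5922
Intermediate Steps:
Z(l) = l + l² (Z(l) = l² + l = l + l²)
h = 4 (h = (5 - 1)*1 = 4*1 = 4)
V = 9 (V = (-3 - (1 - 1))² = (-3 - 1*0)² = (-3 + 0)² = (-3)² = 9)
w(H) = 9*H
(w(h) + m(13))*141 = (9*4 + 6)*141 = (36 + 6)*141 = 42*141 = 5922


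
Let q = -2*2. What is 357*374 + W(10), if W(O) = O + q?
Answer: 133524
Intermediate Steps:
q = -4
W(O) = -4 + O (W(O) = O - 4 = -4 + O)
357*374 + W(10) = 357*374 + (-4 + 10) = 133518 + 6 = 133524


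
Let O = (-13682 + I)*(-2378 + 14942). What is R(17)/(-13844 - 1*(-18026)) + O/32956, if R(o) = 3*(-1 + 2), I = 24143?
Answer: 4164005603/1044106 ≈ 3988.1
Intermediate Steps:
R(o) = 3 (R(o) = 3*1 = 3)
O = 131432004 (O = (-13682 + 24143)*(-2378 + 14942) = 10461*12564 = 131432004)
R(17)/(-13844 - 1*(-18026)) + O/32956 = 3/(-13844 - 1*(-18026)) + 131432004/32956 = 3/(-13844 + 18026) + 131432004*(1/32956) = 3/4182 + 2987091/749 = 3*(1/4182) + 2987091/749 = 1/1394 + 2987091/749 = 4164005603/1044106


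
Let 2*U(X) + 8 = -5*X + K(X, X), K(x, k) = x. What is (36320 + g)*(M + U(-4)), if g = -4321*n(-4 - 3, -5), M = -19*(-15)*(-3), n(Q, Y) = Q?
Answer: -56648517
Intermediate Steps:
U(X) = -4 - 2*X (U(X) = -4 + (-5*X + X)/2 = -4 + (-4*X)/2 = -4 - 2*X)
M = -855 (M = 285*(-3) = -855)
g = 30247 (g = -4321*(-4 - 3) = -4321*(-7) = 30247)
(36320 + g)*(M + U(-4)) = (36320 + 30247)*(-855 + (-4 - 2*(-4))) = 66567*(-855 + (-4 + 8)) = 66567*(-855 + 4) = 66567*(-851) = -56648517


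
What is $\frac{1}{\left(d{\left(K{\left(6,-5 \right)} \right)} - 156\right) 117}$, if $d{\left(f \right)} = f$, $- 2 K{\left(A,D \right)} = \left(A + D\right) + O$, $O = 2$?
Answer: $- \frac{2}{36855} \approx -5.4267 \cdot 10^{-5}$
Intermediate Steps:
$K{\left(A,D \right)} = -1 - \frac{A}{2} - \frac{D}{2}$ ($K{\left(A,D \right)} = - \frac{\left(A + D\right) + 2}{2} = - \frac{2 + A + D}{2} = -1 - \frac{A}{2} - \frac{D}{2}$)
$\frac{1}{\left(d{\left(K{\left(6,-5 \right)} \right)} - 156\right) 117} = \frac{1}{\left(\left(-1 - 3 - - \frac{5}{2}\right) - 156\right) 117} = \frac{1}{\left(\left(-1 - 3 + \frac{5}{2}\right) - 156\right) 117} = \frac{1}{\left(- \frac{3}{2} - 156\right) 117} = \frac{1}{\left(- \frac{315}{2}\right) 117} = \frac{1}{- \frac{36855}{2}} = - \frac{2}{36855}$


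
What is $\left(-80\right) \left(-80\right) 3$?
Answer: $19200$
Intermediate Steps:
$\left(-80\right) \left(-80\right) 3 = 6400 \cdot 3 = 19200$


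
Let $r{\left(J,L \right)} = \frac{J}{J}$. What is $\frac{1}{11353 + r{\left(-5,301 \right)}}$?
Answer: $\frac{1}{11354} \approx 8.8075 \cdot 10^{-5}$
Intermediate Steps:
$r{\left(J,L \right)} = 1$
$\frac{1}{11353 + r{\left(-5,301 \right)}} = \frac{1}{11353 + 1} = \frac{1}{11354}$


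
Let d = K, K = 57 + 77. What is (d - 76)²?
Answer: 3364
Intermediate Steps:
K = 134
d = 134
(d - 76)² = (134 - 76)² = 58² = 3364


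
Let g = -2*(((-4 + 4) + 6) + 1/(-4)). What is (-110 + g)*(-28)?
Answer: 3402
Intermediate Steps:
g = -23/2 (g = -2*((0 + 6) - ¼) = -2*(6 - ¼) = -2*23/4 = -23/2 ≈ -11.500)
(-110 + g)*(-28) = (-110 - 23/2)*(-28) = -243/2*(-28) = 3402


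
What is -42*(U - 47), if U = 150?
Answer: -4326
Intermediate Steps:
-42*(U - 47) = -42*(150 - 47) = -42*103 = -4326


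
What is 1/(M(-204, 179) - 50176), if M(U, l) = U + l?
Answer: -1/50201 ≈ -1.9920e-5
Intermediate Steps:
1/(M(-204, 179) - 50176) = 1/((-204 + 179) - 50176) = 1/(-25 - 50176) = 1/(-50201) = -1/50201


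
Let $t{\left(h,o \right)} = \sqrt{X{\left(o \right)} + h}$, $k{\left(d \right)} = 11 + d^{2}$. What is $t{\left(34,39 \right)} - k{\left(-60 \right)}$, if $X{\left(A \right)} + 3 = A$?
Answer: $-3611 + \sqrt{70} \approx -3602.6$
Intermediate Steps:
$X{\left(A \right)} = -3 + A$
$t{\left(h,o \right)} = \sqrt{-3 + h + o}$ ($t{\left(h,o \right)} = \sqrt{\left(-3 + o\right) + h} = \sqrt{-3 + h + o}$)
$t{\left(34,39 \right)} - k{\left(-60 \right)} = \sqrt{-3 + 34 + 39} - \left(11 + \left(-60\right)^{2}\right) = \sqrt{70} - \left(11 + 3600\right) = \sqrt{70} - 3611 = -3611 + \sqrt{70}$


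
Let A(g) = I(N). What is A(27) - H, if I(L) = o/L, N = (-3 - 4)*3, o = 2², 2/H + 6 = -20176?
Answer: -40343/211911 ≈ -0.19038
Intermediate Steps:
H = -1/10091 (H = 2/(-6 - 20176) = 2/(-20182) = 2*(-1/20182) = -1/10091 ≈ -9.9098e-5)
o = 4
N = -21 (N = -7*3 = -21)
I(L) = 4/L
A(g) = -4/21 (A(g) = 4/(-21) = 4*(-1/21) = -4/21)
A(27) - H = -4/21 - 1*(-1/10091) = -4/21 + 1/10091 = -40343/211911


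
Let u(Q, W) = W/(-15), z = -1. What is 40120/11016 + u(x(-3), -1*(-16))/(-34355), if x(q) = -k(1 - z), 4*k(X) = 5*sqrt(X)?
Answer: 50674057/13913775 ≈ 3.6420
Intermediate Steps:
k(X) = 5*sqrt(X)/4 (k(X) = (5*sqrt(X))/4 = 5*sqrt(X)/4)
x(q) = -5*sqrt(2)/4 (x(q) = -5*sqrt(1 - 1*(-1))/4 = -5*sqrt(1 + 1)/4 = -5*sqrt(2)/4)
u(Q, W) = -W/15 (u(Q, W) = W*(-1/15) = -W/15)
40120/11016 + u(x(-3), -1*(-16))/(-34355) = 40120/11016 - (-1)*(-16)/15/(-34355) = 40120*(1/11016) - 1/15*16*(-1/34355) = 295/81 - 16/15*(-1/34355) = 295/81 + 16/515325 = 50674057/13913775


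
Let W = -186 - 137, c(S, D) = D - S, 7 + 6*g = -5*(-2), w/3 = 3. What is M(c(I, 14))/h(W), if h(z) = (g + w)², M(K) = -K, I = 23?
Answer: 36/361 ≈ 0.099723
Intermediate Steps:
w = 9 (w = 3*3 = 9)
g = ½ (g = -7/6 + (-5*(-2))/6 = -7/6 + (⅙)*10 = -7/6 + 5/3 = ½ ≈ 0.50000)
W = -323
h(z) = 361/4 (h(z) = (½ + 9)² = (19/2)² = 361/4)
M(c(I, 14))/h(W) = (-(14 - 1*23))/(361/4) = -(14 - 23)*(4/361) = -1*(-9)*(4/361) = 9*(4/361) = 36/361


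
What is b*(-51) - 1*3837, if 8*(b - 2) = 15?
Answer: -32277/8 ≈ -4034.6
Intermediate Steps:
b = 31/8 (b = 2 + (⅛)*15 = 2 + 15/8 = 31/8 ≈ 3.8750)
b*(-51) - 1*3837 = (31/8)*(-51) - 1*3837 = -1581/8 - 3837 = -32277/8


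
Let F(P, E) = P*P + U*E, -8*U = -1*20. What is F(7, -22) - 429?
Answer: -435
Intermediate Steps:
U = 5/2 (U = -(-1)*20/8 = -⅛*(-20) = 5/2 ≈ 2.5000)
F(P, E) = P² + 5*E/2 (F(P, E) = P*P + 5*E/2 = P² + 5*E/2)
F(7, -22) - 429 = (7² + (5/2)*(-22)) - 429 = (49 - 55) - 429 = -6 - 429 = -435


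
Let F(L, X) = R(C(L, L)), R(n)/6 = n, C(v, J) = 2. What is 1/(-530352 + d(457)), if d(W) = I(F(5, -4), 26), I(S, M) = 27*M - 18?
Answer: -1/529668 ≈ -1.8880e-6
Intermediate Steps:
R(n) = 6*n
F(L, X) = 12 (F(L, X) = 6*2 = 12)
I(S, M) = -18 + 27*M
d(W) = 684 (d(W) = -18 + 27*26 = -18 + 702 = 684)
1/(-530352 + d(457)) = 1/(-530352 + 684) = 1/(-529668) = -1/529668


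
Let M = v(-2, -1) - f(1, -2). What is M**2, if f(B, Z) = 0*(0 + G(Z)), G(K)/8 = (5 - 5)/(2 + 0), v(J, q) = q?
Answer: 1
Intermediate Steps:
G(K) = 0 (G(K) = 8*((5 - 5)/(2 + 0)) = 8*(0/2) = 8*(0*(1/2)) = 8*0 = 0)
f(B, Z) = 0 (f(B, Z) = 0*(0 + 0) = 0*0 = 0)
M = -1 (M = -1 - 1*0 = -1 + 0 = -1)
M**2 = (-1)**2 = 1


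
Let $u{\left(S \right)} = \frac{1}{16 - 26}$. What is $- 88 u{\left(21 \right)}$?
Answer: $\frac{44}{5} \approx 8.8$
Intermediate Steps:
$u{\left(S \right)} = - \frac{1}{10}$ ($u{\left(S \right)} = \frac{1}{-10} = - \frac{1}{10}$)
$- 88 u{\left(21 \right)} = \left(-88\right) \left(- \frac{1}{10}\right) = \frac{44}{5}$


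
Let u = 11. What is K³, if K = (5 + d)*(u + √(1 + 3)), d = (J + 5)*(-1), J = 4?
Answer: -140608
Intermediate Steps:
d = -9 (d = (4 + 5)*(-1) = 9*(-1) = -9)
K = -52 (K = (5 - 9)*(11 + √(1 + 3)) = -4*(11 + √4) = -4*(11 + 2) = -4*13 = -52)
K³ = (-52)³ = -140608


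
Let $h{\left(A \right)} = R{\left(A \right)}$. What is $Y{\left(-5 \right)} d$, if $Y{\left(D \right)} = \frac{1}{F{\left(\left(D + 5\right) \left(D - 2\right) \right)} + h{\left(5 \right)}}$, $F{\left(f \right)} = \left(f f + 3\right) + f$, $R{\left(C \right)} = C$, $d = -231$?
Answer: $- \frac{231}{8} \approx -28.875$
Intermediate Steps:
$h{\left(A \right)} = A$
$F{\left(f \right)} = 3 + f + f^{2}$ ($F{\left(f \right)} = \left(f^{2} + 3\right) + f = \left(3 + f^{2}\right) + f = 3 + f + f^{2}$)
$Y{\left(D \right)} = \frac{1}{8 + \left(-2 + D\right)^{2} \left(5 + D\right)^{2} + \left(-2 + D\right) \left(5 + D\right)}$ ($Y{\left(D \right)} = \frac{1}{\left(3 + \left(D + 5\right) \left(D - 2\right) + \left(\left(D + 5\right) \left(D - 2\right)\right)^{2}\right) + 5} = \frac{1}{\left(3 + \left(5 + D\right) \left(-2 + D\right) + \left(\left(5 + D\right) \left(-2 + D\right)\right)^{2}\right) + 5} = \frac{1}{\left(3 + \left(-2 + D\right) \left(5 + D\right) + \left(\left(-2 + D\right) \left(5 + D\right)\right)^{2}\right) + 5} = \frac{1}{\left(3 + \left(-2 + D\right) \left(5 + D\right) + \left(-2 + D\right)^{2} \left(5 + D\right)^{2}\right) + 5} = \frac{1}{\left(3 + \left(-2 + D\right)^{2} \left(5 + D\right)^{2} + \left(-2 + D\right) \left(5 + D\right)\right) + 5} = \frac{1}{8 + \left(-2 + D\right)^{2} \left(5 + D\right)^{2} + \left(-2 + D\right) \left(5 + D\right)}$)
$Y{\left(-5 \right)} d = \frac{1}{-2 + \left(-5\right)^{2} + \left(-10 + \left(-5\right)^{2} + 3 \left(-5\right)\right)^{2} + 3 \left(-5\right)} \left(-231\right) = \frac{1}{-2 + 25 + \left(-10 + 25 - 15\right)^{2} - 15} \left(-231\right) = \frac{1}{-2 + 25 + 0^{2} - 15} \left(-231\right) = \frac{1}{-2 + 25 + 0 - 15} \left(-231\right) = \frac{1}{8} \left(-231\right) = - \frac{231}{8}$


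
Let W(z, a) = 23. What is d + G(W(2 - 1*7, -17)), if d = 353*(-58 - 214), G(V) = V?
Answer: -95993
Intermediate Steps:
d = -96016 (d = 353*(-272) = -96016)
d + G(W(2 - 1*7, -17)) = -96016 + 23 = -95993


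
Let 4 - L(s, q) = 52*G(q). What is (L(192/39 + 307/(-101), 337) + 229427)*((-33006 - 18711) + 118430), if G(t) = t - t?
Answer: 15306030303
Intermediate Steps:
G(t) = 0
L(s, q) = 4 (L(s, q) = 4 - 52*0 = 4 - 1*0 = 4 + 0 = 4)
(L(192/39 + 307/(-101), 337) + 229427)*((-33006 - 18711) + 118430) = (4 + 229427)*((-33006 - 18711) + 118430) = 229431*(-51717 + 118430) = 229431*66713 = 15306030303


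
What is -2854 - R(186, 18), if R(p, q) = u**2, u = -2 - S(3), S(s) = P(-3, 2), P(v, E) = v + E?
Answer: -2855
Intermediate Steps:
P(v, E) = E + v
S(s) = -1 (S(s) = 2 - 3 = -1)
u = -1 (u = -2 - 1*(-1) = -2 + 1 = -1)
R(p, q) = 1 (R(p, q) = (-1)**2 = 1)
-2854 - R(186, 18) = -2854 - 1*1 = -2854 - 1 = -2855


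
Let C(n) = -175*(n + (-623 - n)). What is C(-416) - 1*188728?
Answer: -79703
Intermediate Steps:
C(n) = 109025 (C(n) = -175*(-623) = 109025)
C(-416) - 1*188728 = 109025 - 1*188728 = 109025 - 188728 = -79703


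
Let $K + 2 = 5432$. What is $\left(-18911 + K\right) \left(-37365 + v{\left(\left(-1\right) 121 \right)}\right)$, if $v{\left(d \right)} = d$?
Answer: $505348766$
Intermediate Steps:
$K = 5430$ ($K = -2 + 5432 = 5430$)
$\left(-18911 + K\right) \left(-37365 + v{\left(\left(-1\right) 121 \right)}\right) = \left(-18911 + 5430\right) \left(-37365 - 121\right) = - 13481 \left(-37365 - 121\right) = \left(-13481\right) \left(-37486\right) = 505348766$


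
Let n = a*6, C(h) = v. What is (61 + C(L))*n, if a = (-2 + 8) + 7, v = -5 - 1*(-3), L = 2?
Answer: 4602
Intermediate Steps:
v = -2 (v = -5 + 3 = -2)
a = 13 (a = 6 + 7 = 13)
C(h) = -2
n = 78 (n = 13*6 = 78)
(61 + C(L))*n = (61 - 2)*78 = 59*78 = 4602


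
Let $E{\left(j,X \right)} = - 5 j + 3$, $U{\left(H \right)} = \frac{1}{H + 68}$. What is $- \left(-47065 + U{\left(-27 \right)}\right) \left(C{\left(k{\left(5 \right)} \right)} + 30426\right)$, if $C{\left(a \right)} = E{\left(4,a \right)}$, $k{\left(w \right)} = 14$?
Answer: $\frac{58679152576}{41} \approx 1.4312 \cdot 10^{9}$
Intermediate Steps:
$U{\left(H \right)} = \frac{1}{68 + H}$
$E{\left(j,X \right)} = 3 - 5 j$
$C{\left(a \right)} = -17$ ($C{\left(a \right)} = 3 - 20 = -17$)
$- \left(-47065 + U{\left(-27 \right)}\right) \left(C{\left(k{\left(5 \right)} \right)} + 30426\right) = - \left(-47065 + \frac{1}{68 - 27}\right) \left(-17 + 30426\right) = - \left(-47065 + \frac{1}{41}\right) 30409 = - \frac{\left(-1929664\right) 30409}{41} = \left(-1\right) \left(- \frac{58679152576}{41}\right) = \frac{58679152576}{41}$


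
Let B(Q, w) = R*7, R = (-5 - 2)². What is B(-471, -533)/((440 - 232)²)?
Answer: 343/43264 ≈ 0.0079281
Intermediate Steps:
R = 49 (R = (-7)² = 49)
B(Q, w) = 343 (B(Q, w) = 49*7 = 343)
B(-471, -533)/((440 - 232)²) = 343/((440 - 232)²) = 343/(208²) = 343/43264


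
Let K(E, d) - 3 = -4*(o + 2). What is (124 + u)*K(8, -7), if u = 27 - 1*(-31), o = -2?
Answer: 546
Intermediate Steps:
K(E, d) = 3 (K(E, d) = 3 - 4*(-2 + 2) = 3 - 4*0 = 3 + 0 = 3)
u = 58 (u = 27 + 31 = 58)
(124 + u)*K(8, -7) = (124 + 58)*3 = 182*3 = 546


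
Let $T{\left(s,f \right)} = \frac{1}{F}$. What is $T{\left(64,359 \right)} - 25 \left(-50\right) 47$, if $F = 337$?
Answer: $\frac{19798751}{337} \approx 58750.0$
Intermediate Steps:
$T{\left(s,f \right)} = \frac{1}{337}$
$T{\left(64,359 \right)} - 25 \left(-50\right) 47 = \frac{1}{337} - 25 \left(-50\right) 47 = \frac{1}{337} - \left(-1250\right) 47 = \frac{1}{337} - -58750 = \frac{1}{337} + 58750 = \frac{19798751}{337}$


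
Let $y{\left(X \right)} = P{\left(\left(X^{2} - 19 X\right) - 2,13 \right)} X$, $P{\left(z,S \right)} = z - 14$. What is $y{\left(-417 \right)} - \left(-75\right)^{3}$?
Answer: $-75387057$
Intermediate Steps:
$P{\left(z,S \right)} = -14 + z$ ($P{\left(z,S \right)} = z - 14 = -14 + z$)
$y{\left(X \right)} = X \left(-16 + X^{2} - 19 X\right)$ ($y{\left(X \right)} = \left(-14 - \left(2 - X^{2} + 19 X\right)\right) X = \left(-16 + X^{2} - 19 X\right) X = X \left(-16 + X^{2} - 19 X\right)$)
$y{\left(-417 \right)} - \left(-75\right)^{3} = - 417 \left(-16 + \left(-417\right)^{2} - -7923\right) - \left(-75\right)^{3} = - 417 \left(-16 + 173889 + 7923\right) - -421875 = \left(-417\right) 181796 + 421875 = -75808932 + 421875 = -75387057$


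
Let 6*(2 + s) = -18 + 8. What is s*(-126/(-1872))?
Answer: -77/312 ≈ -0.24679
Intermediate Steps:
s = -11/3 (s = -2 + (-18 + 8)/6 = -2 + (1/6)*(-10) = -2 - 5/3 = -11/3 ≈ -3.6667)
s*(-126/(-1872)) = -(-462)/(-1872) = -(-462)*(-1)/1872 = -11/3*7/104 = -77/312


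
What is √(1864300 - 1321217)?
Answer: √543083 ≈ 736.94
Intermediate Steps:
√(1864300 - 1321217) = √543083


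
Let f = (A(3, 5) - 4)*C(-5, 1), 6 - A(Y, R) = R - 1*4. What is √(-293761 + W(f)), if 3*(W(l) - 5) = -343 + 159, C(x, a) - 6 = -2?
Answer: 2*I*√661089/3 ≈ 542.05*I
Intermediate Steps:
A(Y, R) = 10 - R (A(Y, R) = 6 - (R - 1*4) = 6 - (R - 4) = 6 - (-4 + R) = 6 + (4 - R) = 10 - R)
C(x, a) = 4 (C(x, a) = 6 - 2 = 4)
f = 4 (f = ((10 - 1*5) - 4)*4 = ((10 - 5) - 4)*4 = (5 - 4)*4 = 1*4 = 4)
W(l) = -169/3 (W(l) = 5 + (-343 + 159)/3 = 5 + (⅓)*(-184) = 5 - 184/3 = -169/3)
√(-293761 + W(f)) = √(-293761 - 169/3) = √(-881452/3) = 2*I*√661089/3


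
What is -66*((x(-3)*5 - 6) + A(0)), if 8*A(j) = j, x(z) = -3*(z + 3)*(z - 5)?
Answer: 396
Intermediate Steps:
x(z) = -3*(-5 + z)*(3 + z) (x(z) = -3*(3 + z)*(-5 + z) = -3*(-5 + z)*(3 + z))
A(j) = j/8
-66*((x(-3)*5 - 6) + A(0)) = -66*(((45 - 3*(-3)² + 6*(-3))*5 - 6) + (⅛)*0) = -66*(((45 - 3*9 - 18)*5 - 6) + 0) = -66*(((45 - 27 - 18)*5 - 6) + 0) = -66*((0*5 - 6) + 0) = -66*((0 - 6) + 0) = -66*(-6 + 0) = -66*(-6) = 396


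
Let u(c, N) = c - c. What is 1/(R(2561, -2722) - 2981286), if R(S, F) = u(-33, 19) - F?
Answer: -1/2978564 ≈ -3.3573e-7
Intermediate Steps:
u(c, N) = 0
R(S, F) = -F (R(S, F) = 0 - F = -F)
1/(R(2561, -2722) - 2981286) = 1/(-1*(-2722) - 2981286) = 1/(2722 - 2981286) = 1/(-2978564) = -1/2978564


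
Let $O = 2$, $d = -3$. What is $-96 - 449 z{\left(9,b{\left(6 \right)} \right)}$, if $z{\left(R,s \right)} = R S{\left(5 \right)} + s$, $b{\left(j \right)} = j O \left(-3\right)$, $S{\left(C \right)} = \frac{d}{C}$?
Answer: $\frac{92463}{5} \approx 18493.0$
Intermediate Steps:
$S{\left(C \right)} = - \frac{3}{C}$
$b{\left(j \right)} = - 6 j$ ($b{\left(j \right)} = j 2 \left(-3\right) = 2 j \left(-3\right) = - 6 j$)
$z{\left(R,s \right)} = s - \frac{3 R}{5}$ ($z{\left(R,s \right)} = R \left(- \frac{3}{5}\right) + s = - \frac{3 R}{5} + s = s - \frac{3 R}{5}$)
$-96 - 449 z{\left(9,b{\left(6 \right)} \right)} = -96 - 449 \left(\left(-6\right) 6 - \frac{27}{5}\right) = -96 - 449 \left(-36 - \frac{27}{5}\right) = -96 - - \frac{92943}{5} = -96 + \frac{92943}{5} = \frac{92463}{5}$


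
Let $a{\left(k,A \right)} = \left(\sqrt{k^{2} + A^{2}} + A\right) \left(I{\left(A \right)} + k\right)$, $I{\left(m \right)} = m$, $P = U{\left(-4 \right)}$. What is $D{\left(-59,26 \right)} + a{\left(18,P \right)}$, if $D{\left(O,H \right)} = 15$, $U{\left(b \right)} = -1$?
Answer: $-2 + 85 \sqrt{13} \approx 304.47$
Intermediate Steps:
$P = -1$
$a{\left(k,A \right)} = \left(A + k\right) \left(A + \sqrt{A^{2} + k^{2}}\right)$ ($a{\left(k,A \right)} = \left(\sqrt{k^{2} + A^{2}} + A\right) \left(A + k\right) = \left(\sqrt{A^{2} + k^{2}} + A\right) \left(A + k\right) = \left(A + \sqrt{A^{2} + k^{2}}\right) \left(A + k\right) = \left(A + k\right) \left(A + \sqrt{A^{2} + k^{2}}\right)$)
$D{\left(-59,26 \right)} + a{\left(18,P \right)} = 15 + \left(\left(-1\right)^{2} - 18 - \sqrt{\left(-1\right)^{2} + 18^{2}} + 18 \sqrt{\left(-1\right)^{2} + 18^{2}}\right) = 15 + \left(1 - 18 - \sqrt{1 + 324} + 18 \sqrt{1 + 324}\right) = 15 + \left(1 - 18 - \sqrt{325} + 18 \sqrt{325}\right) = 15 + \left(1 - 18 - 5 \sqrt{13} + 18 \cdot 5 \sqrt{13}\right) = 15 + \left(1 - 18 - 5 \sqrt{13} + 90 \sqrt{13}\right) = 15 - \left(17 - 85 \sqrt{13}\right) = -2 + 85 \sqrt{13}$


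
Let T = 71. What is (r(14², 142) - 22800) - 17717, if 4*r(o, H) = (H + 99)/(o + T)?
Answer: -43271915/1068 ≈ -40517.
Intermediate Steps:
r(o, H) = (99 + H)/(4*(71 + o)) (r(o, H) = ((H + 99)/(o + 71))/4 = ((99 + H)/(71 + o))/4 = (99 + H)/(4*(71 + o)))
(r(14², 142) - 22800) - 17717 = ((99 + 142)/(4*(71 + 14²)) - 22800) - 17717 = ((¼)*241/(71 + 196) - 22800) - 17717 = ((¼)*241/267 - 22800) - 17717 = ((¼)*(1/267)*241 - 22800) - 17717 = (241/1068 - 22800) - 17717 = -24350159/1068 - 17717 = -43271915/1068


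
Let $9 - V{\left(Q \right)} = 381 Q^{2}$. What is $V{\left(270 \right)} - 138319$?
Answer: $-27913210$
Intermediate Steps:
$V{\left(Q \right)} = 9 - 381 Q^{2}$
$V{\left(270 \right)} - 138319 = \left(9 - 381 \cdot 270^{2}\right) - 138319 = \left(9 - 27774900\right) - 138319 = -27774891 - 138319 = -27913210$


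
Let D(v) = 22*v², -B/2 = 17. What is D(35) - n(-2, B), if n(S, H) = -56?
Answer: 27006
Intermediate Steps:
B = -34 (B = -2*17 = -34)
D(35) - n(-2, B) = 22*35² - 1*(-56) = 22*1225 + 56 = 26950 + 56 = 27006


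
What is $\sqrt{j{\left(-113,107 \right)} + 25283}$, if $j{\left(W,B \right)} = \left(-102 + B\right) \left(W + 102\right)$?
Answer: $2 \sqrt{6307} \approx 158.83$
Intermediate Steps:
$j{\left(W,B \right)} = \left(-102 + B\right) \left(102 + W\right)$
$\sqrt{j{\left(-113,107 \right)} + 25283} = \sqrt{\left(-10404 - -11526 + 102 \cdot 107 + 107 \left(-113\right)\right) + 25283} = \sqrt{\left(-10404 + 11526 + 10914 - 12091\right) + 25283} = \sqrt{-55 + 25283} = \sqrt{25228} = 2 \sqrt{6307}$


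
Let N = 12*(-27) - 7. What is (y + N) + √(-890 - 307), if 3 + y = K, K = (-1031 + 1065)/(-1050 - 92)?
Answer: -190731/571 + 3*I*√133 ≈ -334.03 + 34.598*I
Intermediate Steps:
N = -331 (N = -324 - 7 = -331)
K = -17/571 (K = 34/(-1142) = 34*(-1/1142) = -17/571 ≈ -0.029772)
y = -1730/571 (y = -3 - 17/571 = -1730/571 ≈ -3.0298)
(y + N) + √(-890 - 307) = (-1730/571 - 331) + √(-890 - 307) = -190731/571 + √(-1197) = -190731/571 + 3*I*√133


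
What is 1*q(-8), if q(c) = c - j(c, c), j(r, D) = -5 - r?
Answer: -11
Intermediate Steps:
q(c) = 5 + 2*c (q(c) = c - (-5 - c) = c + (5 + c) = 5 + 2*c)
1*q(-8) = 1*(5 + 2*(-8)) = 1*(5 - 16) = 1*(-11) = -11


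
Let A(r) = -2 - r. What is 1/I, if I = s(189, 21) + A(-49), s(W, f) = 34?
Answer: 1/81 ≈ 0.012346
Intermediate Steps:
I = 81 (I = 34 + (-2 - 1*(-49)) = 34 + (-2 + 49) = 34 + 47 = 81)
1/I = 1/81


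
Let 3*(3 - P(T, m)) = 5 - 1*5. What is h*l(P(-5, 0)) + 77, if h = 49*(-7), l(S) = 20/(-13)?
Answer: 7861/13 ≈ 604.69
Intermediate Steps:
P(T, m) = 3 (P(T, m) = 3 - (5 - 1*5)/3 = 3 - (5 - 5)/3 = 3 - ⅓*0 = 3 + 0 = 3)
l(S) = -20/13 (l(S) = 20*(-1/13) = -20/13)
h = -343
h*l(P(-5, 0)) + 77 = -343*(-20/13) + 77 = 6860/13 + 77 = 7861/13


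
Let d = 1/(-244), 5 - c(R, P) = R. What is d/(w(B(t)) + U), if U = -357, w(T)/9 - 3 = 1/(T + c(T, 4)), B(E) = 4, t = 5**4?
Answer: 5/400404 ≈ 1.2487e-5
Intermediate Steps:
c(R, P) = 5 - R
t = 625
w(T) = 144/5 (w(T) = 27 + 9/(T + (5 - T)) = 27 + 9/5 = 144/5)
d = -1/244 ≈ -0.0040984
d/(w(B(t)) + U) = -1/(244*(144/5 - 357)) = -1/(244*(-1641/5)) = -1/244*(-5/1641) = 5/400404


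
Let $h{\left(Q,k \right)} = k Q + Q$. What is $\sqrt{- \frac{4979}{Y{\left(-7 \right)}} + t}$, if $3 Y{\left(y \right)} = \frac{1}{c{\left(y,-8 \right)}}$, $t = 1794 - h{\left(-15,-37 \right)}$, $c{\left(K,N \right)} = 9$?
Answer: $i \sqrt{133179} \approx 364.94 i$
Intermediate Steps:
$h{\left(Q,k \right)} = Q + Q k$ ($h{\left(Q,k \right)} = Q k + Q = Q + Q k$)
$t = 1254$ ($t = 1794 - - 15 \left(1 - 37\right) = 1794 - \left(-15\right) \left(-36\right) = 1794 - 540 = 1254$)
$Y{\left(y \right)} = \frac{1}{27}$ ($Y{\left(y \right)} = \frac{1}{3 \cdot 9} = \frac{1}{3} \cdot \frac{1}{9} = \frac{1}{27}$)
$\sqrt{- \frac{4979}{Y{\left(-7 \right)}} + t} = \sqrt{- 4979 \frac{1}{\frac{1}{27}} + 1254} = \sqrt{\left(-4979\right) 27 + 1254} = \sqrt{-134433 + 1254} = \sqrt{-133179} = i \sqrt{133179}$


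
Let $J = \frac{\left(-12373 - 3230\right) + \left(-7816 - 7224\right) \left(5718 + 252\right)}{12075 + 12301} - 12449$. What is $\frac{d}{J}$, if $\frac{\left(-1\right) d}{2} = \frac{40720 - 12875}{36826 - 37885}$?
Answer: $- \frac{1357499440}{416463639393} \approx -0.0032596$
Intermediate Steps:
$d = \frac{55690}{1059}$ ($d = - 2 \frac{40720 - 12875}{36826 - 37885} = - 2 \frac{27845}{-1059} = - 2 \cdot 27845 \left(- \frac{1}{1059}\right) = \left(-2\right) \left(- \frac{27845}{1059}\right) = \frac{55690}{1059} \approx 52.587$)
$J = - \frac{393261227}{24376}$ ($J = \frac{\left(-12373 - 3230\right) - 89788800}{24376} - 12449 = \left(-15603 - 89788800\right) \frac{1}{24376} - 12449 = \left(-89804403\right) \frac{1}{24376} - 12449 = - \frac{89804403}{24376} - 12449 = - \frac{393261227}{24376} \approx -16133.0$)
$\frac{d}{J} = \frac{55690}{1059 \left(- \frac{393261227}{24376}\right)} = \frac{55690}{1059} \left(- \frac{24376}{393261227}\right) = - \frac{1357499440}{416463639393}$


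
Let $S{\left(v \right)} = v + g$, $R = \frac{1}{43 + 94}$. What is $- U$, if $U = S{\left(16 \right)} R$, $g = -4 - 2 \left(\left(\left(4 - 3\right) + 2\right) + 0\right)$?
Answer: $- \frac{6}{137} \approx -0.043796$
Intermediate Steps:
$R = \frac{1}{137} \approx 0.0072993$
$g = -10$ ($g = -4 - 2 \left(\left(\left(4 - 3\right) + 2\right) + 0\right) = -4 - 2 \left(\left(1 + 2\right) + 0\right) = -4 - 2 \left(3 + 0\right) = -4 - 6 = -10$)
$S{\left(v \right)} = -10 + v$ ($S{\left(v \right)} = v - 10 = -10 + v$)
$U = \frac{6}{137}$ ($U = \left(-10 + 16\right) \frac{1}{137} = 6 \cdot \frac{1}{137} = \frac{6}{137} \approx 0.043796$)
$- U = \left(-1\right) \frac{6}{137} = - \frac{6}{137}$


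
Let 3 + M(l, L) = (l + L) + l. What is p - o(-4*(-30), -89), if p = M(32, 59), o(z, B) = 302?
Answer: -182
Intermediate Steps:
M(l, L) = -3 + L + 2*l (M(l, L) = -3 + ((l + L) + l) = -3 + ((L + l) + l) = -3 + (L + 2*l) = -3 + L + 2*l)
p = 120 (p = -3 + 59 + 2*32 = -3 + 59 + 64 = 120)
p - o(-4*(-30), -89) = 120 - 1*302 = 120 - 302 = -182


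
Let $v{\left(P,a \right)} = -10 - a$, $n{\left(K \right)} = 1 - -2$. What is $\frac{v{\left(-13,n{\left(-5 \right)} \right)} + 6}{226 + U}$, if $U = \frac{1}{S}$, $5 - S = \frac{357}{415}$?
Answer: $- \frac{12026}{388683} \approx -0.03094$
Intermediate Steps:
$n{\left(K \right)} = 3$ ($n{\left(K \right)} = 1 + 2 = 3$)
$S = \frac{1718}{415}$ ($S = 5 - \frac{357}{415} = \frac{1718}{415} \approx 4.1398$)
$U = \frac{415}{1718}$ ($U = \frac{1}{\frac{1718}{415}} = \frac{415}{1718} \approx 0.24156$)
$\frac{v{\left(-13,n{\left(-5 \right)} \right)} + 6}{226 + U} = \frac{\left(-10 - 3\right) + 6}{226 + \frac{415}{1718}} = \frac{\left(-10 - 3\right) + 6}{\frac{388683}{1718}} = \left(-13 + 6\right) \frac{1718}{388683} = \left(-7\right) \frac{1718}{388683} = - \frac{12026}{388683}$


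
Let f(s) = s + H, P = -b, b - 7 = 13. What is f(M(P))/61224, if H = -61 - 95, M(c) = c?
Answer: -22/7653 ≈ -0.0028747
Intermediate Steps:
b = 20 (b = 7 + 13 = 20)
P = -20 (P = -1*20 = -20)
H = -156
f(s) = -156 + s (f(s) = s - 156 = -156 + s)
f(M(P))/61224 = (-156 - 20)/61224 = -176*1/61224 = -22/7653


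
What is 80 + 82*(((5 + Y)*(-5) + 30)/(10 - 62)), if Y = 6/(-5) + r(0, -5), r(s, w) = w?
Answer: 302/13 ≈ 23.231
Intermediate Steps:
Y = -31/5 (Y = 6/(-5) - 5 = 6*(-⅕) - 5 = -6/5 - 5 = -31/5 ≈ -6.2000)
80 + 82*(((5 + Y)*(-5) + 30)/(10 - 62)) = 80 + 82*(((5 - 31/5)*(-5) + 30)/(10 - 62)) = 80 + 82*((-6/5*(-5) + 30)/(-52)) = 80 + 82*((6 + 30)*(-1/52)) = 80 + 82*(36*(-1/52)) = 80 + 82*(-9/13) = 80 - 738/13 = 302/13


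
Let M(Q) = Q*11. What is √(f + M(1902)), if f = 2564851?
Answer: √2585773 ≈ 1608.0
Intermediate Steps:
M(Q) = 11*Q
√(f + M(1902)) = √(2564851 + 11*1902) = √(2564851 + 20922) = √2585773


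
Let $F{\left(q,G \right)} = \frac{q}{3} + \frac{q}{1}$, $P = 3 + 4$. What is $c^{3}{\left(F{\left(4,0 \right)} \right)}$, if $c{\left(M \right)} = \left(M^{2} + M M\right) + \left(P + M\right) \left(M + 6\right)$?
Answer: $\frac{205379000}{27} \approx 7.6066 \cdot 10^{6}$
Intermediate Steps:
$P = 7$
$F{\left(q,G \right)} = \frac{4 q}{3}$ ($F{\left(q,G \right)} = q \frac{1}{3} + q 1 = \frac{q}{3} + q = \frac{4 q}{3}$)
$c{\left(M \right)} = 2 M^{2} + \left(6 + M\right) \left(7 + M\right)$ ($c{\left(M \right)} = \left(M^{2} + M M\right) + \left(7 + M\right) \left(M + 6\right) = \left(M^{2} + M^{2}\right) + \left(7 + M\right) \left(6 + M\right) = 2 M^{2} + \left(6 + M\right) \left(7 + M\right)$)
$c^{3}{\left(F{\left(4,0 \right)} \right)} = \left(42 + 3 \left(\frac{4}{3} \cdot 4\right)^{2} + 13 \cdot \frac{4}{3} \cdot 4\right)^{3} = \left(42 + 3 \left(\frac{16}{3}\right)^{2} + 13 \cdot \frac{16}{3}\right)^{3} = \left(42 + 3 \cdot \frac{256}{9} + \frac{208}{3}\right)^{3} = \left(42 + \frac{256}{3} + \frac{208}{3}\right)^{3} = \left(\frac{590}{3}\right)^{3} = \frac{205379000}{27}$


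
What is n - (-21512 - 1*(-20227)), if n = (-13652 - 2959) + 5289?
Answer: -10037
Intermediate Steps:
n = -11322 (n = -16611 + 5289 = -11322)
n - (-21512 - 1*(-20227)) = -11322 - (-21512 - 1*(-20227)) = -11322 - (-21512 + 20227) = -11322 - 1*(-1285) = -11322 + 1285 = -10037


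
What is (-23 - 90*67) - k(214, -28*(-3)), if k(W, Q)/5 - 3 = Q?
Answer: -6488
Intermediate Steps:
k(W, Q) = 15 + 5*Q
(-23 - 90*67) - k(214, -28*(-3)) = (-23 - 90*67) - (15 + 5*(-28*(-3))) = (-23 - 6030) - (15 + 5*84) = -6053 - (15 + 420) = -6053 - 1*435 = -6053 - 435 = -6488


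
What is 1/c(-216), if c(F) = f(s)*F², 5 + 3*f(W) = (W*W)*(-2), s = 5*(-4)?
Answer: -1/12519360 ≈ -7.9876e-8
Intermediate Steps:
s = -20
f(W) = -5/3 - 2*W²/3 (f(W) = -5/3 + ((W*W)*(-2))/3 = -5/3 + (W²*(-2))/3 = -5/3 + (-2*W²)/3 = -5/3 - 2*W²/3)
c(F) = -805*F²/3 (c(F) = (-5/3 - ⅔*(-20)²)*F² = (-5/3 - ⅔*400)*F² = (-5/3 - 800/3)*F² = -805*F²/3)
1/c(-216) = 1/(-805/3*(-216)²) = 1/(-805/3*46656) = 1/(-12519360) = -1/12519360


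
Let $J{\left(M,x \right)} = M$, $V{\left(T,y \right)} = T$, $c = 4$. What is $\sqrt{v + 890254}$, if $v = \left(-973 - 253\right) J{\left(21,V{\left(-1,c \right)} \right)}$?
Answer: $2 \sqrt{216127} \approx 929.79$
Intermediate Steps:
$v = -25746$ ($v = \left(-973 - 253\right) 21 = \left(-1226\right) 21 = -25746$)
$\sqrt{v + 890254} = \sqrt{-25746 + 890254} = \sqrt{864508} = 2 \sqrt{216127}$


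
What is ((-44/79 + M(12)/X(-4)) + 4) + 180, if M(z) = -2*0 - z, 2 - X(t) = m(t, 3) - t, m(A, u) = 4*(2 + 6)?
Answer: 246838/1343 ≈ 183.80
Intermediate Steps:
m(A, u) = 32 (m(A, u) = 4*8 = 32)
X(t) = -30 + t (X(t) = 2 - (32 - t) = 2 + (-32 + t) = -30 + t)
M(z) = -z (M(z) = 0 - z = -z)
((-44/79 + M(12)/X(-4)) + 4) + 180 = ((-44/79 + (-1*12)/(-30 - 4)) + 4) + 180 = ((-44*1/79 - 12/(-34)) + 4) + 180 = ((-44/79 - 12*(-1/34)) + 4) + 180 = ((-44/79 + 6/17) + 4) + 180 = (-274/1343 + 4) + 180 = 5098/1343 + 180 = 246838/1343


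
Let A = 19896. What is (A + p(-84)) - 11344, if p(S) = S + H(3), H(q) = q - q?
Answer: 8468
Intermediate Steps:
H(q) = 0
p(S) = S (p(S) = S + 0 = S)
(A + p(-84)) - 11344 = (19896 - 84) - 11344 = 19812 - 11344 = 8468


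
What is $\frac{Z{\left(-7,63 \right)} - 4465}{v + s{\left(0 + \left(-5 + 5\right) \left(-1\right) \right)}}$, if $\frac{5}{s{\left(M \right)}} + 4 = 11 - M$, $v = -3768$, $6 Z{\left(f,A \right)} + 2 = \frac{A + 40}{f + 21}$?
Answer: $\frac{124995}{105484} \approx 1.185$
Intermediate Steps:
$Z{\left(f,A \right)} = - \frac{1}{3} + \frac{40 + A}{6 \left(21 + f\right)}$ ($Z{\left(f,A \right)} = - \frac{1}{3} + \frac{\left(A + 40\right) \frac{1}{f + 21}}{6} = - \frac{1}{3} + \frac{\left(40 + A\right) \frac{1}{21 + f}}{6} = - \frac{1}{3} + \frac{\frac{1}{21 + f} \left(40 + A\right)}{6} = - \frac{1}{3} + \frac{40 + A}{6 \left(21 + f\right)}$)
$s{\left(M \right)} = \frac{5}{7 - M}$ ($s{\left(M \right)} = \frac{5}{-4 - \left(-11 + M\right)} = \frac{5}{7 - M}$)
$\frac{Z{\left(-7,63 \right)} - 4465}{v + s{\left(0 + \left(-5 + 5\right) \left(-1\right) \right)}} = \frac{\frac{-2 + 63 - -14}{6 \left(21 - 7\right)} - 4465}{-3768 - \frac{5}{-7 + \left(0 + \left(-5 + 5\right) \left(-1\right)\right)}} = \frac{\frac{-2 + 63 + 14}{6 \cdot 14} - 4465}{-3768 - \frac{5}{-7 + \left(0 + 0 \left(-1\right)\right)}} = \frac{\frac{1}{6} \cdot \frac{1}{14} \cdot 75 - 4465}{-3768 - \frac{5}{-7 + \left(0 + 0\right)}} = \frac{\frac{25}{28} - 4465}{-3768 - \frac{5}{-7 + 0}} = - \frac{124995}{28 \left(-3768 - \frac{5}{-7}\right)} = - \frac{124995}{28 \left(-3768 - - \frac{5}{7}\right)} = - \frac{124995}{28 \left(-3768 + \frac{5}{7}\right)} = - \frac{124995}{28 \left(- \frac{26371}{7}\right)} = \left(- \frac{124995}{28}\right) \left(- \frac{7}{26371}\right) = \frac{124995}{105484}$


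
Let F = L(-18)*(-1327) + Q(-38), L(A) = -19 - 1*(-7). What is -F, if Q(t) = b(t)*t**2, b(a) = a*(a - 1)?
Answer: -2155932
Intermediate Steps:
L(A) = -12 (L(A) = -19 + 7 = -12)
b(a) = a*(-1 + a)
Q(t) = t**3*(-1 + t) (Q(t) = (t*(-1 + t))*t**2 = t**3*(-1 + t))
F = 2155932 (F = -12*(-1327) + (-38)**3*(-1 - 38) = 15924 - 54872*(-39) = 15924 + 2140008 = 2155932)
-F = -1*2155932 = -2155932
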